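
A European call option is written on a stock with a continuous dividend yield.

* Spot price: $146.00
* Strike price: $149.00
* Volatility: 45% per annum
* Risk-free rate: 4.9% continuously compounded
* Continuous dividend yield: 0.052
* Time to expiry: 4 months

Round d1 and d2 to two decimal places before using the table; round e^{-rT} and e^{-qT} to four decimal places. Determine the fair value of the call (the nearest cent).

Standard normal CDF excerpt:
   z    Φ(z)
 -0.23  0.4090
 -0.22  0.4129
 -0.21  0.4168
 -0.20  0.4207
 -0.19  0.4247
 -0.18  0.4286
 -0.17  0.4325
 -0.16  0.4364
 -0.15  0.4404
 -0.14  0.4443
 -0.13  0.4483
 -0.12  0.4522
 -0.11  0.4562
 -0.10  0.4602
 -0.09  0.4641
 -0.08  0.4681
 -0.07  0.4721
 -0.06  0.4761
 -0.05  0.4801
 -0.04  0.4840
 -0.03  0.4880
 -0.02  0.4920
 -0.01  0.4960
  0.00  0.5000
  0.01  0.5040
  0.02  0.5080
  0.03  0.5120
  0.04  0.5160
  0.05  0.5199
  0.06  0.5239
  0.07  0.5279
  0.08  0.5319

$13.50

σ√T = 0.45 × 0.5774 = 0.2598
d₁ = [ln(146/149) + (0.049 − 0.052 + 0.45²/2)·0.3333] / 0.2598 = [-0.0203 + 0.0328] / 0.2598 = 0.0478 ⇒ 0.05
d₂ = d₁ − σ√T = 0.0478 − 0.2598 = -0.2120 ⇒ -0.21
e^(−qT) = e^(−0.052·0.3333) = 0.9828;  e^(−rT) = e^(−0.049·0.3333) = 0.9838
N(d₁) = N(0.05) = 0.5199;  N(d₂) = N(-0.21) = 0.4168
C = 146·0.9828·0.5199 − 149·0.9838·0.4168 = 74.5998 − 61.0971 = 13.5027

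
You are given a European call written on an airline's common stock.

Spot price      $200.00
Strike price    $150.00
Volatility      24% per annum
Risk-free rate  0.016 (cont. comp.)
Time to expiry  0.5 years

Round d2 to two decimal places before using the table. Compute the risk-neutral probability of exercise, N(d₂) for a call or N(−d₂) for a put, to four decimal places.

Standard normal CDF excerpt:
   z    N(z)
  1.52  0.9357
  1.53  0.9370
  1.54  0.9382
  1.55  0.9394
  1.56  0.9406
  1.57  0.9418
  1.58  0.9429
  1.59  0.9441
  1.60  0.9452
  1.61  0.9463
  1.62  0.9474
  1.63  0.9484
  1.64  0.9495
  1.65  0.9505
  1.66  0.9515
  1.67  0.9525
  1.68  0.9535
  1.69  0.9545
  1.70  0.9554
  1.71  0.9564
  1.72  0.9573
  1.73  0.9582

0.9515

T = 0.5;  σ√T = 0.1697
d₁ = [ln(200/150) + (0.016 + ½·0.24²)·0.5] / (σ√T) = (0.2877 + 0.0224) / 0.1697 = 1.8272 ≈ 1.83
d₂ = 1.8272 − 0.1697 = 1.6575 ≈ 1.66
Risk-neutral Pr[S_T > K] = N(d₂) = N(1.66) = 0.9515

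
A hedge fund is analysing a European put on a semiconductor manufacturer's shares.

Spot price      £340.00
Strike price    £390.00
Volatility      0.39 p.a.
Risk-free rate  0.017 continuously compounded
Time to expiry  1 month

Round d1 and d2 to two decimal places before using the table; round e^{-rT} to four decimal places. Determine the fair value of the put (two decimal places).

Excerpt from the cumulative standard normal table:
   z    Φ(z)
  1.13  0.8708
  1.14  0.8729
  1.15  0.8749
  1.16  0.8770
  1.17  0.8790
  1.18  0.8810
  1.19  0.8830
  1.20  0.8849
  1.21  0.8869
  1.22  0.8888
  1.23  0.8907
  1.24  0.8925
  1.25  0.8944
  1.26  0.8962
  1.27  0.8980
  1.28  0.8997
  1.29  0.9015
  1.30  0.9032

£51.56

σ√T = 0.39·√0.08333 = 0.1126
ln(S/K) + (r + σ²/2)T = ln(340/390) + (0.017 + 0.39²/2)·0.08333 = -0.1372 + 0.0078 = -0.1294
d₁ = -0.1294 / 0.1126 = -1.1498 ≈ -1.15
d₂ = d₁ − σ√T = -1.1498 − 0.1126 = -1.2624 ≈ -1.26
e^(−rT) = e^(−0.017·0.08333) = 0.9986
P = 390·0.9986·N(1.26) − 340·N(1.15) = 390·0.9986·0.8962 − 340·0.8749 = 349.0287 − 297.4660 = 51.5627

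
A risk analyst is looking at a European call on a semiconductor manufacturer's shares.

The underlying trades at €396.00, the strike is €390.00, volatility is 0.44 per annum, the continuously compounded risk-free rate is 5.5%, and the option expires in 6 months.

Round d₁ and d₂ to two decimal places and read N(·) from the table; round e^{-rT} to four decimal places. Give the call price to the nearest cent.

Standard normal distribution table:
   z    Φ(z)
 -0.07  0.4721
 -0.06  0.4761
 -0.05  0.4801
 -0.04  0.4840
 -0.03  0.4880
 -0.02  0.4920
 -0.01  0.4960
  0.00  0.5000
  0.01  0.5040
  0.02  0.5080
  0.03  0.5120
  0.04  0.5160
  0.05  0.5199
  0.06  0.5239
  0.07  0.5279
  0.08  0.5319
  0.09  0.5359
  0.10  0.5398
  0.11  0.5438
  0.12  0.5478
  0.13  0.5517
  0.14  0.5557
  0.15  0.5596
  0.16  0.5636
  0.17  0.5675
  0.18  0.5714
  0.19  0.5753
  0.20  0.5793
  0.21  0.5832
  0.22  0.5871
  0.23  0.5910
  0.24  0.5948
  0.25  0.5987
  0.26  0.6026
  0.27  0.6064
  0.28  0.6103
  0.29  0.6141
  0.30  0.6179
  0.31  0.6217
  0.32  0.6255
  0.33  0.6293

€56.50

σ√T = 0.44 × 0.7071 = 0.3111
d₁ = [ln(396/390) + (0.055 + 0.44²/2)·0.5] / 0.3111 = [0.0153 + 0.0759] / 0.3111 = 0.2930 ≈ 0.29
d₂ = d₁ − σ√T = 0.2930 − 0.3111 = -0.0181 ≈ -0.02
exp(−rT) = exp(−0.055·0.5) = 0.9729
N(d₁) = N(0.29) = 0.6141;  N(d₂) = N(-0.02) = 0.4920
C = 396·0.6141 − 390·0.9729·0.4920 = 243.1836 − 186.6801 = 56.5035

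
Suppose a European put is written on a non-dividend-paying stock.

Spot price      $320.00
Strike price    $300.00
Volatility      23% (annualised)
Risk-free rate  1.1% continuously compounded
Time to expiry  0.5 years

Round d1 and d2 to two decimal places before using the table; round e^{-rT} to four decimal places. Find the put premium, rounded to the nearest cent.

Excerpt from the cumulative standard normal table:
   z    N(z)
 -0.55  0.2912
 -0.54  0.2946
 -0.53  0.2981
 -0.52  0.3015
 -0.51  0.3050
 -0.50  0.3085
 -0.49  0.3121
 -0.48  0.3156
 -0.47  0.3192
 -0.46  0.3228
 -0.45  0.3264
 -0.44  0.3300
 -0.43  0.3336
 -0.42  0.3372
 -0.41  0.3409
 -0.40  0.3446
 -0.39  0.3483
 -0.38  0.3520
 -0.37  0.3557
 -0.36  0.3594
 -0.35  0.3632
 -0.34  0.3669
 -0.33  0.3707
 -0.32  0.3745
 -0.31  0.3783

$10.76

σ√T = 0.23 × 0.7071 = 0.1626
d₁ = [ln(320/300) + (0.011 + ½·0.23²)·0.5] / (σ√T) = (0.0645 + 0.0187) / 0.1626 = 0.5120 which rounds to 0.51
d₂ = 0.5120 − 0.1626 = 0.3493 which rounds to 0.35
exp(−rT) = exp(−0.011·0.5) = 0.9945
N(−d₂) = N(-0.35) = 0.3632;  N(−d₁) = N(-0.51) = 0.3050
P = 300·0.9945·0.3632 − 320·0.3050 = 108.3607 − 97.6000 = 10.7607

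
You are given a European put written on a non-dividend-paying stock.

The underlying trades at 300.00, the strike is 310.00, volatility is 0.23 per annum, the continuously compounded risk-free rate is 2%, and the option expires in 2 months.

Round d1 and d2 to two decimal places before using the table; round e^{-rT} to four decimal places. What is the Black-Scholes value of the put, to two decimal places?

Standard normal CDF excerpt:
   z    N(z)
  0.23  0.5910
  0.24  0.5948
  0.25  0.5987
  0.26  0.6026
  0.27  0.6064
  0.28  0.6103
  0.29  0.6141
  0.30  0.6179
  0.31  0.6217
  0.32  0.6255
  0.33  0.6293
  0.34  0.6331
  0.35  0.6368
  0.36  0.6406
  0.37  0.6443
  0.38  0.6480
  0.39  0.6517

16.01

T = 0.1667;  σ√T = 0.0939
ln(S/K) + (r + σ²/2)T = ln(300/310) + (0.02 + 0.23²/2)·0.1667 = -0.0328 + 0.0077 = -0.0250
d₁ = -0.0250 / 0.0939 = -0.2668 ≈ -0.27
d₂ = d₁ − σ√T = -0.2668 − 0.0939 = -0.3607 ≈ -0.36
e^(−rT) = e^(−0.02·0.1667) = 0.9967
N(−d₂) = N(0.36) = 0.6406;  N(−d₁) = N(0.27) = 0.6064
P = 310·0.9967·0.6406 − 300·0.6064 = 197.9307 − 181.9200 = 16.0107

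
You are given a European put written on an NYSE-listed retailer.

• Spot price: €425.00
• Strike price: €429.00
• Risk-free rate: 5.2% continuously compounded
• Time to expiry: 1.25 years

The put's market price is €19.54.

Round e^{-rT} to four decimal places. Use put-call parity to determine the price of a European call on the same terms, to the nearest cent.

€42.52

e^(−rT) = e^(−0.052·1.25) = 0.9371
Put-call parity: C − P = S − K·e^(−rT) = 425 − 429·0.9371 = 425 − 402.0159 = 22.9841
C = P + (C − P) = 19.54 + (22.9841) = 42.5241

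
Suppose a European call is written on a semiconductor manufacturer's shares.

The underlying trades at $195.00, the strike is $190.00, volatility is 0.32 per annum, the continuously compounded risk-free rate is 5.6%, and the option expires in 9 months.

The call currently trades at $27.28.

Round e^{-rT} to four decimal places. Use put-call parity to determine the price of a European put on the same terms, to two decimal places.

$14.47

e^(−rT) = e^(−0.056·0.75) = 0.9589
Put-call parity: C − P = S − K·e^(−rT) = 195 − 190·0.9589 = 195 − 182.1910 = 12.8090
P = C − (C − P) = 27.28 − (12.8090) = 14.4710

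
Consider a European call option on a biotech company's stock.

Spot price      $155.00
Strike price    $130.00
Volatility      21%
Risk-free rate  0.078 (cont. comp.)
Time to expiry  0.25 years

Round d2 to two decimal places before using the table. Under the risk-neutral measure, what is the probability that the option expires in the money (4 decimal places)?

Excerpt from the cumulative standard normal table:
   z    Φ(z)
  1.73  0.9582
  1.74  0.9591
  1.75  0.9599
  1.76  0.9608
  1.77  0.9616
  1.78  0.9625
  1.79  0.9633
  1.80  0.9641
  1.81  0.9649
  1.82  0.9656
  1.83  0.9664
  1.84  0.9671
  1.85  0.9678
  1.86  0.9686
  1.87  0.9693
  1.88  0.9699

T = 0.25;  σ√T = 0.1050
d₁ = [ln(155/130) + (0.078 + 0.21²/2)·0.25] / 0.1050 = [0.1759 + 0.0250] / 0.1050 = 1.9134 ≈ 1.91
d₂ = d₁ − σ√T = 1.9134 − 0.1050 = 1.8084 ≈ 1.81
Pr(exercise) under Q = N(d₂) = 0.9649

0.9649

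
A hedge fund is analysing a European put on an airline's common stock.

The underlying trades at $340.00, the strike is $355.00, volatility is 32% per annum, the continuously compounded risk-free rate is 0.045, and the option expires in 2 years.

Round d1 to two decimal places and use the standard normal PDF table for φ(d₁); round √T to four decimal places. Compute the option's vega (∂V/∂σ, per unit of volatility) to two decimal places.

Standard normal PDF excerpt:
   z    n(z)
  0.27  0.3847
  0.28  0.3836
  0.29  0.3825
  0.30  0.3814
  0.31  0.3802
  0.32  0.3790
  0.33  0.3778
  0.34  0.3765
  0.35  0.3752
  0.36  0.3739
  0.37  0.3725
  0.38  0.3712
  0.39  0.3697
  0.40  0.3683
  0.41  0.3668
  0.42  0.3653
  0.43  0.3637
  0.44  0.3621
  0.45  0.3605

σ√T = 0.32·√2 = 0.4525
d₁ = [ln(340/355) + (0.045 + ½·0.32²)·2] / (σ√T) = (-0.0432 + 0.1924) / 0.4525 = 0.3298 → 0.33
√T = √2 = 1.4142
φ(d₁) = φ(0.33) = 0.3778
vega = S·φ(d₁)·√T = 340·0.3778·1.4142 = 181.6568
(The call has the same vega.)

181.66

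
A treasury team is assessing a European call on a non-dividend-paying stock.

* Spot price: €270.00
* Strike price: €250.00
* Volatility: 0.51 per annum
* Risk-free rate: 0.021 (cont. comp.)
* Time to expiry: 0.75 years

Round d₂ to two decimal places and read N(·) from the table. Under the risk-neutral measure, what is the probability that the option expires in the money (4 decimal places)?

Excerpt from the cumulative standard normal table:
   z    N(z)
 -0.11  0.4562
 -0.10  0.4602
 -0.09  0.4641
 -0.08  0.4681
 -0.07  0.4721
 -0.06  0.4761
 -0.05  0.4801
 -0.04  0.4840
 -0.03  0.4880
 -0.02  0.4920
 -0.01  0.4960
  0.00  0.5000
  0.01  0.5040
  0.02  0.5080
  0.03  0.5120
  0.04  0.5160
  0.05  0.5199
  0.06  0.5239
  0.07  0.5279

σ√T = 0.51·√0.75 = 0.4417
d₁ = [ln(270/250) + (0.021 + 0.51²/2)·0.75] / 0.4417 = [0.0770 + 0.1133] / 0.4417 = 0.4307 which rounds to 0.43
d₂ = d₁ − σ√T = 0.4307 − 0.4417 = -0.0109 which rounds to -0.01
Pr(exercise) under Q = N(d₂) = 0.4960

0.4960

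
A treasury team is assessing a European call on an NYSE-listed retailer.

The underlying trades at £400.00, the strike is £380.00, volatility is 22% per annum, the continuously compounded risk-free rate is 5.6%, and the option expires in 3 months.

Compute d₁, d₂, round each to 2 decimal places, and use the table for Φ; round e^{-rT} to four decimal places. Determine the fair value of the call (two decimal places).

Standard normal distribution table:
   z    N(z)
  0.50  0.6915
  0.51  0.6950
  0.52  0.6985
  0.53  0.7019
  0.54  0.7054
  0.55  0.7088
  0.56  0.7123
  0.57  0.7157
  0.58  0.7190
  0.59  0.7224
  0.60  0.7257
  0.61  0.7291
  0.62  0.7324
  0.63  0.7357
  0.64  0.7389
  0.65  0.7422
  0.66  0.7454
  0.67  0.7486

σ√T = 0.22 × 0.5000 = 0.1100
d₁ = [ln(400/380) + (0.056 + 0.22²/2)·0.25] / 0.1100 = [0.0513 + 0.0200] / 0.1100 = 0.6486 ≈ 0.65
d₂ = d₁ − σ√T = 0.6486 − 0.1100 = 0.5386 ≈ 0.54
exp(−rT) = exp(−0.056·0.25) = 0.9861
N(d₁) = N(0.65) = 0.7422;  N(d₂) = N(0.54) = 0.7054
C = 400·0.7422 − 380·0.9861·0.7054 = 296.8800 − 264.3261 = 32.5539

£32.55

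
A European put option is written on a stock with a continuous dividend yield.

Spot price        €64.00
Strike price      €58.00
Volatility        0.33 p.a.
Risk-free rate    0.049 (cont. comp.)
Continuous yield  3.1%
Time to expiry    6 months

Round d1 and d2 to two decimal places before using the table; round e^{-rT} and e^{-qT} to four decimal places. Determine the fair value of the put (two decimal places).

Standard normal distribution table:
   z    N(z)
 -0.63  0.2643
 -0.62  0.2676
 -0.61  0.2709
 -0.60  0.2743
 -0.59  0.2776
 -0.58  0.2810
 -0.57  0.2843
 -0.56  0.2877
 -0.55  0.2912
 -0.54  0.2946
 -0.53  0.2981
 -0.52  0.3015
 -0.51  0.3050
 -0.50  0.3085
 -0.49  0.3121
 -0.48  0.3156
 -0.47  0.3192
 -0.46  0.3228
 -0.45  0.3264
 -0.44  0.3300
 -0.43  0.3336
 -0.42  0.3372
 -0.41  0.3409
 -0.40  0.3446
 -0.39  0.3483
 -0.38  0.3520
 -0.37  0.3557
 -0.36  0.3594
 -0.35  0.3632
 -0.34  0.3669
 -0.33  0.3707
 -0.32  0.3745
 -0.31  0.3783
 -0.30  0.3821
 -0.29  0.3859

σ√T = 0.33 × 0.7071 = 0.2333
d₁ = [ln(64/58) + (0.049 − 0.031 + 0.33²/2)·0.5] / 0.2333 = [0.0984 + 0.0362] / 0.2333 = 0.5771 ⇒ 0.58
d₂ = d₁ − σ√T = 0.5771 − 0.2333 = 0.3438 ⇒ 0.34
e^(−qT) = e^(−0.031·0.5) = 0.9846;  e^(−rT) = e^(−0.049·0.5) = 0.9758
N(−d₂) = N(-0.34) = 0.3669;  N(−d₁) = N(-0.58) = 0.2810
P = 58·0.9758·0.3669 − 64·0.9846·0.2810 = 20.7652 − 17.7070 = 3.0582

€3.06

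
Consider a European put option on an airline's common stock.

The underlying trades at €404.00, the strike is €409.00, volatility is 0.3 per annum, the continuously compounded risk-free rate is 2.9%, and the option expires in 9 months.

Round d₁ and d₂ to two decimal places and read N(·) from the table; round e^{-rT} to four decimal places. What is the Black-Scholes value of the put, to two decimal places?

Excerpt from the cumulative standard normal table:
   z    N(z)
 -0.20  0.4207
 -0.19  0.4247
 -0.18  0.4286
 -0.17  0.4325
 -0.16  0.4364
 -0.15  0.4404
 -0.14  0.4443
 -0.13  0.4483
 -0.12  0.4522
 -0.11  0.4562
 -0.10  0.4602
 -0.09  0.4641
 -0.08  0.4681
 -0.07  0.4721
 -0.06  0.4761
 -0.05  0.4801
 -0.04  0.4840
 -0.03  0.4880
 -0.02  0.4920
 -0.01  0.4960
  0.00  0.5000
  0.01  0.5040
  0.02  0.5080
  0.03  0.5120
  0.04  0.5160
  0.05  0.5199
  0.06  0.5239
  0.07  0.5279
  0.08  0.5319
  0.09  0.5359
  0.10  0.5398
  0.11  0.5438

€39.74

σ√T = 0.3·√0.75 = 0.2598
d₁ = [ln(404/409) + (0.029 + ½·0.3²)·0.75] / (σ√T) = (-0.0123 + 0.0555) / 0.2598 = 0.1663 → 0.17
d₂ = 0.1663 − 0.2598 = -0.0935 → -0.09
e^(−rT) = e^(−0.029·0.75) = 0.9785
N(−d₂) = N(0.09) = 0.5359;  N(−d₁) = N(-0.17) = 0.4325
P = 409·0.9785·0.5359 − 404·0.4325 = 214.4707 − 174.7300 = 39.7407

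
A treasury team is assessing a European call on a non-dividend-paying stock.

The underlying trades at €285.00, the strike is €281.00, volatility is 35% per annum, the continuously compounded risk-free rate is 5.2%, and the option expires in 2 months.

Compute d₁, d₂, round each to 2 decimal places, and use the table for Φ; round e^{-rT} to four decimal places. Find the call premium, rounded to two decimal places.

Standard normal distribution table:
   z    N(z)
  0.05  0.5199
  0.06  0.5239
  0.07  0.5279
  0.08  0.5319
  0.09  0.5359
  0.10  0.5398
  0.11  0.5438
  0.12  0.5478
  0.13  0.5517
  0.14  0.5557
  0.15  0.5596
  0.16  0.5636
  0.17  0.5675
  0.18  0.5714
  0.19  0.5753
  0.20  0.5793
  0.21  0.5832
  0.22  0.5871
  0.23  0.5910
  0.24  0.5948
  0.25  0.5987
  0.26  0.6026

€19.14

T = 0.1667;  σ√T = 0.1429
d₁ = [ln(285/281) + (0.052 + ½·0.35²)·0.1667] / (σ√T) = (0.0141 + 0.0189) / 0.1429 = 0.2310 → 0.23
d₂ = 0.2310 − 0.1429 = 0.0881 → 0.09
exp(−rT) = exp(−0.052·0.1667) = 0.9914
N(d₁) = N(0.23) = 0.5910;  N(d₂) = N(0.09) = 0.5359
C = 285·0.5910 − 281·0.9914·0.5359 = 168.4350 − 149.2928 = 19.1422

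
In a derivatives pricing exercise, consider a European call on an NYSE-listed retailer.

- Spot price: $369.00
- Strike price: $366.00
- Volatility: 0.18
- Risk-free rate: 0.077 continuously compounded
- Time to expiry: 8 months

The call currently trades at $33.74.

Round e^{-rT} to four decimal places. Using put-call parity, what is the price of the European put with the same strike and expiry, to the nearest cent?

exp(−rT) = exp(−0.077·0.6667) = 0.9500
Put-call parity: C − P = S − K·e^(−rT) = 369 − 366·0.9500 = 369 − 347.7000 = 21.3000
P = C − (C − P) = 33.74 − (21.3000) = 12.4400

$12.44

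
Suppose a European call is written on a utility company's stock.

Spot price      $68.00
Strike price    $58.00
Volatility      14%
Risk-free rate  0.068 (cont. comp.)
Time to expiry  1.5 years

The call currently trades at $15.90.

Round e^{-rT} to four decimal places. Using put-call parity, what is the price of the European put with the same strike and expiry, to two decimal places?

$0.27

e^(−rT) = e^(−0.068·1.5) = 0.9030
Put-call parity: C − P = S − K·e^(−rT) = 68 − 58·0.9030 = 68 − 52.3740 = 15.6260
P = C − (C − P) = 15.90 − (15.6260) = 0.2740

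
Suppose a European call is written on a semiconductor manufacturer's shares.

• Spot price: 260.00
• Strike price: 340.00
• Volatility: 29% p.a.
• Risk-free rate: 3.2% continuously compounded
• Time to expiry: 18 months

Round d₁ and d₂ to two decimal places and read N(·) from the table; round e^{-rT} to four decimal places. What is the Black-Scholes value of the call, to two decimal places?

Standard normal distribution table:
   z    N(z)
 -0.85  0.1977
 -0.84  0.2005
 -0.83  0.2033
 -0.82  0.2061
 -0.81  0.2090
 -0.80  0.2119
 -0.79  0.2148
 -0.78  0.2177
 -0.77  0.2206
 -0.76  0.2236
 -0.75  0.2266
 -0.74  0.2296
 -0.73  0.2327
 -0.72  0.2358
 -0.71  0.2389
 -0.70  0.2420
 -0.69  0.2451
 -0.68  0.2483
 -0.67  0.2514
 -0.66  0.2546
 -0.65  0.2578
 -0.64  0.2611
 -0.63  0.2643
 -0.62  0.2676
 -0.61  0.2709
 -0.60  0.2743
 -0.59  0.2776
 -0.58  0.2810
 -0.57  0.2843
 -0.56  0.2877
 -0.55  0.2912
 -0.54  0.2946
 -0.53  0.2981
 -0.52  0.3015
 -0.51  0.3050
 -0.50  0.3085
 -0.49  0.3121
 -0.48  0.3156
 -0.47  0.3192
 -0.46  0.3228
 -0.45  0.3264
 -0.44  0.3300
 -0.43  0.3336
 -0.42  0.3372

17.13

T = 1.5;  σ√T = 0.3552
d₁ = [ln(260/340) + (0.032 + ½·0.29²)·1.5] / (σ√T) = (-0.2683 + 0.1111) / 0.3552 = -0.4426 ≈ -0.44
d₂ = -0.4426 − 0.3552 = -0.7977 ≈ -0.80
exp(−rT) = exp(−0.032·1.5) = 0.9531
N(d₁) = N(-0.44) = 0.3300;  N(d₂) = N(-0.80) = 0.2119
C = 260·0.3300 − 340·0.9531·0.2119 = 85.8000 − 68.6670 = 17.1330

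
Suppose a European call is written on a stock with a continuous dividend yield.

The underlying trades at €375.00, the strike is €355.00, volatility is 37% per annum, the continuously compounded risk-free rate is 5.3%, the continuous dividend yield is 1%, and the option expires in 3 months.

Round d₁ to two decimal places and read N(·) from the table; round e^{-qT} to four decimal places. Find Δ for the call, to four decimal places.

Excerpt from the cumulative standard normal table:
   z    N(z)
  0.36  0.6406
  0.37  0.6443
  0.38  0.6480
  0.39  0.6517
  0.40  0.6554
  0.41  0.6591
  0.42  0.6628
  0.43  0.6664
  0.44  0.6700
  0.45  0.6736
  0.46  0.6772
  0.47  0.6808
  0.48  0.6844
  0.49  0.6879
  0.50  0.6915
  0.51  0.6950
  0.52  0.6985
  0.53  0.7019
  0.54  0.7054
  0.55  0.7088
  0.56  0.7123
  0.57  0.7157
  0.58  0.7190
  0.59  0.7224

σ√T = 0.37 × 0.5000 = 0.1850
d₁ = [ln(375/355) + (0.053 − 0.01 + 0.37²/2)·0.25] / 0.1850 = [0.0548 + 0.0279] / 0.1850 = 0.4469 ⇒ 0.45
N(d₁) = N(0.45) = 0.6736
Δ_call = exp(−qT)·N(d₁) = 0.9975·0.6736 = 0.6719

0.6719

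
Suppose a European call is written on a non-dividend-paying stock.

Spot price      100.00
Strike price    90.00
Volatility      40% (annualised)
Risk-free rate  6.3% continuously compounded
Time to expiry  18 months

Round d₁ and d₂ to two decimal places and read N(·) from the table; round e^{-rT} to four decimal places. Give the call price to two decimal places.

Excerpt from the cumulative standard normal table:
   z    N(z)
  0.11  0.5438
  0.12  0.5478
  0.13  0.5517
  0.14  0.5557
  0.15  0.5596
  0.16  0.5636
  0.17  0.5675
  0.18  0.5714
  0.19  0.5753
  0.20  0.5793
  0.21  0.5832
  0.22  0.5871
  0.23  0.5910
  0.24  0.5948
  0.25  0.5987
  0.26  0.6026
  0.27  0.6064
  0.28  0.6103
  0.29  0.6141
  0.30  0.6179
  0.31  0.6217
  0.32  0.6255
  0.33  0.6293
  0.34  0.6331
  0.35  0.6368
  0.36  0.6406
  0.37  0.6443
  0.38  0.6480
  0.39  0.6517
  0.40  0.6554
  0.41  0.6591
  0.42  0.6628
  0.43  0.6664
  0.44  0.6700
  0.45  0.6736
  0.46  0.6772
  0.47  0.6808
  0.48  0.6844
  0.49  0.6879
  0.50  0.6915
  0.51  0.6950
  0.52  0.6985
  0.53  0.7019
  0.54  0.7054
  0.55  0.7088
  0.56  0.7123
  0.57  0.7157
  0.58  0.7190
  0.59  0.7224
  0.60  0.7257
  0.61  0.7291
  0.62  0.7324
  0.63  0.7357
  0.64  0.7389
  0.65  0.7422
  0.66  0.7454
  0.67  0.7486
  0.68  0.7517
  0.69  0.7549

σ√T = 0.4·√1.5 = 0.4899
d₁ = [ln(100/90) + (0.063 + 0.4²/2)·1.5] / 0.4899 = [0.1054 + 0.2145] / 0.4899 = 0.6529 which rounds to 0.65
d₂ = d₁ − σ√T = 0.6529 − 0.4899 = 0.1630 which rounds to 0.16
exp(−rT) = exp(−0.063·1.5) = 0.9098
N(d₁) = N(0.65) = 0.7422;  N(d₂) = N(0.16) = 0.5636
C = 100·0.7422 − 90·0.9098·0.5636 = 74.2200 − 46.1487 = 28.0713

28.07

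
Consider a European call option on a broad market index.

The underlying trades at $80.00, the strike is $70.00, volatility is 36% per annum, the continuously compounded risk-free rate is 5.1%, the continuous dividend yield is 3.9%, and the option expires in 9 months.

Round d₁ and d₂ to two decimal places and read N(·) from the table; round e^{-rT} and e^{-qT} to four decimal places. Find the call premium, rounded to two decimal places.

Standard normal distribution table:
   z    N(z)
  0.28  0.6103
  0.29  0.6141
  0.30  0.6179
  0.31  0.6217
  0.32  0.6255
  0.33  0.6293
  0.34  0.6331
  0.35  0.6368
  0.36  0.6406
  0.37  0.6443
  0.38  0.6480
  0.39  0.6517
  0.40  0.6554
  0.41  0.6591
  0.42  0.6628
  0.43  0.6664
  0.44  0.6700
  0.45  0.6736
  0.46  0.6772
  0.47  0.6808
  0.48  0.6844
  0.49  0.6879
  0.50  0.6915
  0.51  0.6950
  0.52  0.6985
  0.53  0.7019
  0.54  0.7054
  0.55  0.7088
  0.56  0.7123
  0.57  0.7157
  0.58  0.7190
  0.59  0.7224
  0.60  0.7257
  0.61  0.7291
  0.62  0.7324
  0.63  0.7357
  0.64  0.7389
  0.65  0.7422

T = 0.75;  σ√T = 0.3118
d₁ = [ln(80/70) + (0.051 − 0.039 + 0.36²/2)·0.75] / 0.3118 = [0.1335 + 0.0576] / 0.3118 = 0.6131 ⇒ 0.61
d₂ = d₁ − σ√T = 0.6131 − 0.3118 = 0.3013 ⇒ 0.30
e^(−qT) = e^(−0.039·0.75) = 0.9712;  e^(−rT) = e^(−0.051·0.75) = 0.9625
N(d₁) = N(0.61) = 0.7291;  N(d₂) = N(0.30) = 0.6179
C = 80·0.9712·0.7291 − 70·0.9625·0.6179 = 56.6482 − 41.6310 = 15.0171

$15.02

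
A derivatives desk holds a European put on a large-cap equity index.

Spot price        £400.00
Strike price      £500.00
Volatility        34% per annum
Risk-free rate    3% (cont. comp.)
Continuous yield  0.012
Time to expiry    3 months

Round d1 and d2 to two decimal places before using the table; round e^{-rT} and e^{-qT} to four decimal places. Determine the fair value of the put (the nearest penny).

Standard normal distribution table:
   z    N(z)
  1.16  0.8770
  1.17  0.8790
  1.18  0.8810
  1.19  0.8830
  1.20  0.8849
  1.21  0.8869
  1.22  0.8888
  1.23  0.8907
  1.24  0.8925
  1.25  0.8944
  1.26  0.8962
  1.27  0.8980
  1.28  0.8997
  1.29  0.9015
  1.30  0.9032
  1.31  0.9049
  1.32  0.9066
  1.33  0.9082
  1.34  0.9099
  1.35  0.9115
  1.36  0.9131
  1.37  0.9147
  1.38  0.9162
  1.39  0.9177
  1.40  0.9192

£101.02

T = 0.25;  σ√T = 0.1700
d₁ = [ln(400/500) + (0.03 − 0.012 + 0.34²/2)·0.25] / 0.1700 = [-0.2231 + 0.0190] / 0.1700 = -1.2011 ≈ -1.20
d₂ = d₁ − σ√T = -1.2011 − 0.1700 = -1.3711 ≈ -1.37
e^(−qT) = e^(−0.012·0.25) = 0.9970;  e^(−rT) = e^(−0.03·0.25) = 0.9925
N(−d₂) = N(1.37) = 0.9147;  N(−d₁) = N(1.20) = 0.8849
P = 500·0.9925·0.9147 − 400·0.9970·0.8849 = 453.9199 − 352.8981 = 101.0218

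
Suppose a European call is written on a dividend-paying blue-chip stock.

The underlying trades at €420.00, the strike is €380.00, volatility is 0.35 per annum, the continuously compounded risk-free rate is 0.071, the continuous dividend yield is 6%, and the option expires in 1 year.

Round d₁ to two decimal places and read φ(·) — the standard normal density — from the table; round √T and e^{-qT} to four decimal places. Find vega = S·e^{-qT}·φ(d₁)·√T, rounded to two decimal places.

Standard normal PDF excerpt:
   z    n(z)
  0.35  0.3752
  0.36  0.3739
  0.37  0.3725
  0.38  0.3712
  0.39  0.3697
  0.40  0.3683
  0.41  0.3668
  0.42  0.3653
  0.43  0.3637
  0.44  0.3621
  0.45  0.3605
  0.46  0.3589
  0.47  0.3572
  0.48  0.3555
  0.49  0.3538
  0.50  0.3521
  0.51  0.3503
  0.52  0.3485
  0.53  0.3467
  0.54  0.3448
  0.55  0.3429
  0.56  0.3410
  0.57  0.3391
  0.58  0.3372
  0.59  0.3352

139.95

σ√T = 0.35·√1 = 0.3500
d₁ = [ln(420/380) + (0.071 − 0.06 + ½·0.35²)·1] / (σ√T) = (0.1001 + 0.0722) / 0.3500 = 0.4924 ≈ 0.49
√T = √1 = 1.0000
φ(d₁) = φ(0.49) = 0.3538
e^(−qT) = e^(−0.06·1) = 0.9418
vega = S·e^(−qT)·φ(d₁)·√T = 420·0.9418·0.3538·1.0000 = 139.9477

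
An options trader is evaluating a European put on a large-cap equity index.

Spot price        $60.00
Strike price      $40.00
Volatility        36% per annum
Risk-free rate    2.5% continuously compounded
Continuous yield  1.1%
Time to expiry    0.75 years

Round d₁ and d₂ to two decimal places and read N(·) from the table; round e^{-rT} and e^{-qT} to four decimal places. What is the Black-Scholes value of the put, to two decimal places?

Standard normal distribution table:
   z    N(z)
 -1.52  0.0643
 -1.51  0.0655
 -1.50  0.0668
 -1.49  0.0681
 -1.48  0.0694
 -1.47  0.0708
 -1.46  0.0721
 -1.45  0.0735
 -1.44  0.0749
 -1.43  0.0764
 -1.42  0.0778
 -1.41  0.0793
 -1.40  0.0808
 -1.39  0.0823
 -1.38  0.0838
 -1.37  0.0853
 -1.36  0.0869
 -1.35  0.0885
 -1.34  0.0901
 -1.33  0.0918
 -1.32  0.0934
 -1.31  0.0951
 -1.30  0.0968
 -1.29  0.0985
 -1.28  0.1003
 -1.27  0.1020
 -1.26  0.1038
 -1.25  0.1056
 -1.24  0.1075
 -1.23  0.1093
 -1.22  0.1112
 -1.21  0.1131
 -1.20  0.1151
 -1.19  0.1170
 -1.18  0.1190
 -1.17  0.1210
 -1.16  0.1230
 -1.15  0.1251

$0.62

σ√T = 0.36 × 0.8660 = 0.3118
d₁ = [ln(60/40) + (0.025 − 0.011 + ½·0.36²)·0.75] / (σ√T) = (0.4055 + 0.0591) / 0.3118 = 1.4901 ⇒ 1.49
d₂ = 1.4901 − 0.3118 = 1.1783 ⇒ 1.18
exp(−qT) = exp(−0.011·0.75) = 0.9918;  exp(−rT) = exp(−0.025·0.75) = 0.9814
P = 40·0.9814·N(-1.18) − 60·0.9918·N(-1.49) = 40·0.9814·0.1190 − 60·0.9918·0.0681 = 4.6715 − 4.0525 = 0.6190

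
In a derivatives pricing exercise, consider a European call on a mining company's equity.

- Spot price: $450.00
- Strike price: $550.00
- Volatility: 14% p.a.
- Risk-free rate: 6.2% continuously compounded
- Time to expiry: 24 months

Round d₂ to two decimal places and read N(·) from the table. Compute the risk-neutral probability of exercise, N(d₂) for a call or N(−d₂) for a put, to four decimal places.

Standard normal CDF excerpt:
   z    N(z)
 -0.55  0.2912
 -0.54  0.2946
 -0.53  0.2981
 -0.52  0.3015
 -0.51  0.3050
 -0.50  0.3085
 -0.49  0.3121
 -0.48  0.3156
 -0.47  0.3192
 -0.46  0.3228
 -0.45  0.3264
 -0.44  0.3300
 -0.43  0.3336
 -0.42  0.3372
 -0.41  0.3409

T = 2;  σ√T = 0.1980
d₁ = [ln(450/550) + (0.062 + 0.14²/2)·2] / 0.1980 = [-0.2007 + 0.1436] / 0.1980 = -0.2883 which rounds to -0.29
d₂ = d₁ − σ√T = -0.2883 − 0.1980 = -0.4862 which rounds to -0.49
Risk-neutral Pr[S_T > K] = N(d₂) = N(-0.49) = 0.3121

0.3121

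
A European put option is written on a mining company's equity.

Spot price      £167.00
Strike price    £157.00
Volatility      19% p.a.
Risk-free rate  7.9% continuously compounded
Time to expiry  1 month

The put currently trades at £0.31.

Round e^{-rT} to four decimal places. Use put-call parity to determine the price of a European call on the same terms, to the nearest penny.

exp(−rT) = exp(−0.079·0.08333) = 0.9934
Put-call parity: C − P = S − K·e^(−rT) = 167 − 157·0.9934 = 167 − 155.9638 = 11.0362
C = P + (C − P) = 0.31 + (11.0362) = 11.3462

£11.35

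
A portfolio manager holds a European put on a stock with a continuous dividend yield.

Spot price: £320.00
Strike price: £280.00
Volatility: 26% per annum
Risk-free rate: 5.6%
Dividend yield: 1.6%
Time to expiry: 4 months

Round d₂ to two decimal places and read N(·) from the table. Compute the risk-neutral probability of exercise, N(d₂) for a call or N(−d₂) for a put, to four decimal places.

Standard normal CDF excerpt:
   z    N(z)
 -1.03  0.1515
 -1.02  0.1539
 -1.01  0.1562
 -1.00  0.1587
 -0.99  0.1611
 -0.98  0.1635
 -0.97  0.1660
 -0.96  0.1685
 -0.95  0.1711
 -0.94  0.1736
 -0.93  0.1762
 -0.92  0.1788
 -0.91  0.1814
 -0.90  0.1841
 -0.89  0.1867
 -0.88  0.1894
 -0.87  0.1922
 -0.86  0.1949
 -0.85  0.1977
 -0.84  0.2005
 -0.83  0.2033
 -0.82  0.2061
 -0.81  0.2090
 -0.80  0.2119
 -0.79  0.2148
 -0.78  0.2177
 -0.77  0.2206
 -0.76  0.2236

0.1841

T = 0.3333;  σ√T = 0.1501
d₁ = [ln(320/280) + (0.056 − 0.016 + ½·0.26²)·0.3333] / (σ√T) = (0.1335 + 0.0246) / 0.1501 = 1.0534 → 1.05
d₂ = 1.0534 − 0.1501 = 0.9033 → 0.90
Pr(exercise) under Q = N(−d₂) = N(-0.90) = 0.1841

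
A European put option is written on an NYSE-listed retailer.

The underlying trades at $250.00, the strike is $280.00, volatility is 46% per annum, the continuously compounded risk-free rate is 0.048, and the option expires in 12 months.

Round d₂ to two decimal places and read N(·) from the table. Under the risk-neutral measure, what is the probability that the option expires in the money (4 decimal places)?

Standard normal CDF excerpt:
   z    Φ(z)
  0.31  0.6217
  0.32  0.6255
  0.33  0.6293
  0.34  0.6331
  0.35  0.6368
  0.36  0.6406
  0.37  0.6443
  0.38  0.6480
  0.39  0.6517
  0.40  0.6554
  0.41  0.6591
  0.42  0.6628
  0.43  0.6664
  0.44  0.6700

σ√T = 0.46 × 1.0000 = 0.4600
d₁ = [ln(250/280) + (0.048 + 0.46²/2)·1] / 0.4600 = [-0.1133 + 0.1538] / 0.4600 = 0.0880 which rounds to 0.09
d₂ = d₁ − σ√T = 0.0880 − 0.4600 = -0.3720 which rounds to -0.37
Pr(exercise) under Q = N(−d₂) = N(0.37) = 0.6443

0.6443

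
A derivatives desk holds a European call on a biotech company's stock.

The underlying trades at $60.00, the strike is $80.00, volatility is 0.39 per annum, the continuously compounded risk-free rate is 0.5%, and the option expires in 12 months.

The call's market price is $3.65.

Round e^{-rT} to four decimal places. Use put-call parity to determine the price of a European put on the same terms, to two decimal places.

exp(−rT) = exp(−0.005·1) = 0.9950
Put-call parity: C − P = S − K·e^(−rT) = 60 − 80·0.9950 = 60 − 79.6000 = -19.6000
P = C − (C − P) = 3.65 − (-19.6000) = 23.2500

$23.25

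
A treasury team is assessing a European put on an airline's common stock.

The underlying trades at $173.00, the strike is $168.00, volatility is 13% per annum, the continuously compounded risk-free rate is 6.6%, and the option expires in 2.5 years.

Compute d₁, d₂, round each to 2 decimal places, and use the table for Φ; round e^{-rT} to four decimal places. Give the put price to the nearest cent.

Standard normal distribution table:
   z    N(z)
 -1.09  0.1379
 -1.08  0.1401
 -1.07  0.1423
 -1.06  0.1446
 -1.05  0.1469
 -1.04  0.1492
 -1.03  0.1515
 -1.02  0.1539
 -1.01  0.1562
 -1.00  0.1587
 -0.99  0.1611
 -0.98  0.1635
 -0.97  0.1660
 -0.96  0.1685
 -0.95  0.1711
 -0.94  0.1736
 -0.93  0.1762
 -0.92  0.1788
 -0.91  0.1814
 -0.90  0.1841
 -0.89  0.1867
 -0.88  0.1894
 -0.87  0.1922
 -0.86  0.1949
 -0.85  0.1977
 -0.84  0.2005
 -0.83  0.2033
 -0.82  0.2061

σ√T = 0.13·√2.5 = 0.2055
d₁ = [ln(173/168) + (0.066 + ½·0.13²)·2.5] / (σ√T) = (0.0293 + 0.1861) / 0.2055 = 1.0482 → 1.05
d₂ = 1.0482 − 0.2055 = 0.8426 → 0.84
exp(−rT) = exp(−0.066·2.5) = 0.8479
P = 168·0.8479·N(-0.84) − 173·N(-1.05) = 168·0.8479·0.2005 − 173·0.1469 = 28.5607 − 25.4137 = 3.1470

$3.15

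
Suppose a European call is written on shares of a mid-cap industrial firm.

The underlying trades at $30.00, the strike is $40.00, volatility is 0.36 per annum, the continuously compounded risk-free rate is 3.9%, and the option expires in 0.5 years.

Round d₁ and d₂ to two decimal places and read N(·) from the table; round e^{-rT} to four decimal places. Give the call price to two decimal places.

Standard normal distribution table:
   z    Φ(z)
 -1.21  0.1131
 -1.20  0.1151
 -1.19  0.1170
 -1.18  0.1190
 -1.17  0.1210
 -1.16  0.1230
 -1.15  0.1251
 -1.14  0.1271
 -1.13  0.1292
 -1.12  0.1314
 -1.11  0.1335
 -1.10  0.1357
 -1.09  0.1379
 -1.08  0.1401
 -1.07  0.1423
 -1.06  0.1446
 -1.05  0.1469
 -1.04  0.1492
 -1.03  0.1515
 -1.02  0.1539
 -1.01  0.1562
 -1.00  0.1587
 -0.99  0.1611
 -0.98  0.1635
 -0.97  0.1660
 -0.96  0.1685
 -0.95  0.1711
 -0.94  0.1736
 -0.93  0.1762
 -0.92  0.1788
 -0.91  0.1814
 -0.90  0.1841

$0.62

σ√T = 0.36 × 0.7071 = 0.2546
d₁ = [ln(30/40) + (0.039 + 0.36²/2)·0.5] / 0.2546 = [-0.2877 + 0.0519] / 0.2546 = -0.9262 ≈ -0.93
d₂ = d₁ − σ√T = -0.9262 − 0.2546 = -1.1808 ≈ -1.18
exp(−rT) = exp(−0.039·0.5) = 0.9807
C = 30·N(-0.93) − 40·0.9807·N(-1.18) = 30·0.1762 − 40·0.9807·0.1190 = 5.2860 − 4.6681 = 0.6179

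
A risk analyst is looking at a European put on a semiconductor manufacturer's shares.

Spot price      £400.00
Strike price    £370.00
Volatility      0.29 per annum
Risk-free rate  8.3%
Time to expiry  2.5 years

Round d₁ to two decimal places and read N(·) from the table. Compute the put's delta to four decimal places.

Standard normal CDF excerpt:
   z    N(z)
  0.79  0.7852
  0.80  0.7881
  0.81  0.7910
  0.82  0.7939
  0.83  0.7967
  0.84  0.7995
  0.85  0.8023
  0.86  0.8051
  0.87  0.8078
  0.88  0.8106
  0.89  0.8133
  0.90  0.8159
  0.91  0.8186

-0.1977

σ√T = 0.29·√2.5 = 0.4585
d₁ = [ln(400/370) + (0.083 + 0.29²/2)·2.5] / 0.4585 = [0.0780 + 0.3126] / 0.4585 = 0.8518 ≈ 0.85
N(d₁) = N(0.85) = 0.8023
Δ_put = N(d₁) − 1 = 0.8023 − 1 = -0.1977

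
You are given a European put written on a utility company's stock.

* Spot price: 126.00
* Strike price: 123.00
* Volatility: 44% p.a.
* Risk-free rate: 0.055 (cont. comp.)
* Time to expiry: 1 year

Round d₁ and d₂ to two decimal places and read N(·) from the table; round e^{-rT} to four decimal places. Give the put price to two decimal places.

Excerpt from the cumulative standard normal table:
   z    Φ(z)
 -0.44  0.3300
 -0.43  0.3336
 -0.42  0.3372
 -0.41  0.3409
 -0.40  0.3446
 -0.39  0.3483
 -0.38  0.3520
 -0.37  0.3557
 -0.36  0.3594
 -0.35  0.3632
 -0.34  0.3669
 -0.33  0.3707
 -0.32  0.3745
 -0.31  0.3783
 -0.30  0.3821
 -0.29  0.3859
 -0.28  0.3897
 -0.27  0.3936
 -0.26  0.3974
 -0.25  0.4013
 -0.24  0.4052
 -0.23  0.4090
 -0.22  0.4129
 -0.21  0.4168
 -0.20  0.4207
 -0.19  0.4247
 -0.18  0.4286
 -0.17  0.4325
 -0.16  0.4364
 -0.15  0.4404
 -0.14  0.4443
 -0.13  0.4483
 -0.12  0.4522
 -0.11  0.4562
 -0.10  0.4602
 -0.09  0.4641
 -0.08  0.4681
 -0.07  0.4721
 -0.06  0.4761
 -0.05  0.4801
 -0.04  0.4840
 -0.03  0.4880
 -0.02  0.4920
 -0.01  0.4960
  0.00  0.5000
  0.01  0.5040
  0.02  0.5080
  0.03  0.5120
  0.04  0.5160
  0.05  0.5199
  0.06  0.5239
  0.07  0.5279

σ√T = 0.44·√1 = 0.4400
d₁ = [ln(126/123) + (0.055 + 0.44²/2)·1] / 0.4400 = [0.0241 + 0.1518] / 0.4400 = 0.3998 ⇒ 0.40
d₂ = d₁ − σ√T = 0.3998 − 0.4400 = -0.0402 ⇒ -0.04
e^(−rT) = e^(−0.055·1) = 0.9465
N(−d₂) = N(0.04) = 0.5160;  N(−d₁) = N(-0.40) = 0.3446
P = 123·0.9465·0.5160 − 126·0.3446 = 60.0725 − 43.4196 = 16.6529

16.65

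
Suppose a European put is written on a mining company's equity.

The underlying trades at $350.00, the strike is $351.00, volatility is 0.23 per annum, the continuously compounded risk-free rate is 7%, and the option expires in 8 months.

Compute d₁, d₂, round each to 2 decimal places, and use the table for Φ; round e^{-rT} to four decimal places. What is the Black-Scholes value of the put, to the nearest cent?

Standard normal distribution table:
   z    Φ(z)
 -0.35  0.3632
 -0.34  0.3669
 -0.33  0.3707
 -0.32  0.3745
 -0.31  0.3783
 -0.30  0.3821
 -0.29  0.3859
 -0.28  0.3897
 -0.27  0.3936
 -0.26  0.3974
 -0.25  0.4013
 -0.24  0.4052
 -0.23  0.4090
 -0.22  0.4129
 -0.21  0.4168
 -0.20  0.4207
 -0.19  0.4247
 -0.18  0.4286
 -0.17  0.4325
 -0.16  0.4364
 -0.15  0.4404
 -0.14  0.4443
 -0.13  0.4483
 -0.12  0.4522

T = 0.6667;  σ√T = 0.1878
ln(S/K) + (r + σ²/2)T = ln(350/351) + (0.07 + 0.23²/2)·0.6667 = -0.0029 + 0.0643 = 0.0614
d₁ = 0.0614 / 0.1878 = 0.3272 ⇒ 0.33
d₂ = d₁ − σ√T = 0.3272 − 0.1878 = 0.1394 ⇒ 0.14
e^(−rT) = e^(−0.07·0.6667) = 0.9544
N(−d₂) = N(-0.14) = 0.4443;  N(−d₁) = N(-0.33) = 0.3707
P = 351·0.9544·0.4443 − 350·0.3707 = 148.8380 − 129.7450 = 19.0930

$19.09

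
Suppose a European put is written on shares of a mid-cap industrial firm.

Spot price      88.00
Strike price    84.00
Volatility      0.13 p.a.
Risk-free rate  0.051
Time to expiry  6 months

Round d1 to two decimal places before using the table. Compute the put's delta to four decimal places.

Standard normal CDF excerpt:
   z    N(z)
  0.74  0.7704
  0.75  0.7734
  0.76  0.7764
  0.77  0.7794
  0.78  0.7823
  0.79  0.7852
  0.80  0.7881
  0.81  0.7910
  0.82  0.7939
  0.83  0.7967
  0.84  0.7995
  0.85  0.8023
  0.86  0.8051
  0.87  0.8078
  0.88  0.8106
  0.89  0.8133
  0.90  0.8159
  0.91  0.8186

σ√T = 0.13·√0.5 = 0.0919
ln(S/K) + (r + σ²/2)T = ln(88/84) + (0.051 + 0.13²/2)·0.5 = 0.0465 + 0.0297 = 0.0762
d₁ = 0.0762 / 0.0919 = 0.8294 → 0.83
N(d₁) = N(0.83) = 0.7967
Δ_put = N(d₁) − 1 = 0.7967 − 1 = -0.2033

-0.2033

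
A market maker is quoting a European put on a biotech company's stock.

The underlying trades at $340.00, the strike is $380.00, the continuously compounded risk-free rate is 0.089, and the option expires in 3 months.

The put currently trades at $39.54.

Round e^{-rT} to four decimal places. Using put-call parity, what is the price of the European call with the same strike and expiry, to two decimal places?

exp(−rT) = exp(−0.089·0.25) = 0.9780
Put-call parity: C − P = S − K·e^(−rT) = 340 − 380·0.9780 = 340 − 371.6400 = -31.6400
C = P + (C − P) = 39.54 + (-31.6400) = 7.9000

$7.90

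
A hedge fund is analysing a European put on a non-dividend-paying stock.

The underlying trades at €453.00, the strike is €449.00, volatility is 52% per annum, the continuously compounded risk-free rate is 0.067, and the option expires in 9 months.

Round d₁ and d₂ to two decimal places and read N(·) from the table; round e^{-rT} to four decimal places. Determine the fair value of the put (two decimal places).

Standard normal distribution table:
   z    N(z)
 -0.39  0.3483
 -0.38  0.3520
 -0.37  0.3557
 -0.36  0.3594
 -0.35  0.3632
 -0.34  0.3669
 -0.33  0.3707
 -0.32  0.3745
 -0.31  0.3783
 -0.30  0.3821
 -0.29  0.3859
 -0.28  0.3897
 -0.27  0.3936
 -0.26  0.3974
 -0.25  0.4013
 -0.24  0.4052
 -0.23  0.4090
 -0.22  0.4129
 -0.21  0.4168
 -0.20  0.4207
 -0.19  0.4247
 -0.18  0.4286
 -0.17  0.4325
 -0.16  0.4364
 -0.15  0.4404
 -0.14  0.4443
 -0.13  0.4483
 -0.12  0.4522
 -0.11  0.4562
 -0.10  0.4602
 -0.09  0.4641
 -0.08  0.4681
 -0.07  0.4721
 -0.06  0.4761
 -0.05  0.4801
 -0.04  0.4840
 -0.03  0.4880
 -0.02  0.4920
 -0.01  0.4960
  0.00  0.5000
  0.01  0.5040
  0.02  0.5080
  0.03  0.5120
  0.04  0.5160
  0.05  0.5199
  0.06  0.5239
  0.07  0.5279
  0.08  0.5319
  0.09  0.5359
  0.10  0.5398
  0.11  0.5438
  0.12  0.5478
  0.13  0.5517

T = 0.75;  σ√T = 0.4503
d₁ = [ln(453/449) + (0.067 + 0.52²/2)·0.75] / 0.4503 = [0.0089 + 0.1517] / 0.4503 = 0.3564 which rounds to 0.36
d₂ = d₁ − σ√T = 0.3564 − 0.4503 = -0.0939 which rounds to -0.09
e^(−rT) = e^(−0.067·0.75) = 0.9510
N(−d₂) = N(0.09) = 0.5359;  N(−d₁) = N(-0.36) = 0.3594
P = 449·0.9510·0.5359 − 453·0.3594 = 228.8288 − 162.8082 = 66.0206

€66.02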